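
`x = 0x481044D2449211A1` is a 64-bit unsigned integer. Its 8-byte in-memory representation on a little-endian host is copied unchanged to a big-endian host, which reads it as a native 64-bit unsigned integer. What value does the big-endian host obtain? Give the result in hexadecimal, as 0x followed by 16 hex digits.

0xA1119244D2441048

Stored little-endian, the bytes at ascending addresses are A1 11 92 44 D2 44 10 48.
Read back as big-endian, the last byte is least significant, giving 0xA1119244D2441048.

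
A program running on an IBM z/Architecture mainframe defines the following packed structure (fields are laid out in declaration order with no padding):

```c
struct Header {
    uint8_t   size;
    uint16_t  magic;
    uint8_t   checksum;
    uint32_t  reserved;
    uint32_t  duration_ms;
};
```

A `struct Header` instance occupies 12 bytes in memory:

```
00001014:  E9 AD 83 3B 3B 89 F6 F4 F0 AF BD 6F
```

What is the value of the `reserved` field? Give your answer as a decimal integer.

998897396

`reserved` follows `size` (1 B), `magic` (2 B), `checksum` (1 B), so it starts at offset 1 + 2 + 1 = 4 and occupies 4 bytes.
Bytes at offsets 4..7: 3B 89 F6 F4.
Big-endian: lowest address holds the most-significant byte.
The bytes are already most-significant first: 0x3B89F6F4.
0x3B89F6F4 = 998897396.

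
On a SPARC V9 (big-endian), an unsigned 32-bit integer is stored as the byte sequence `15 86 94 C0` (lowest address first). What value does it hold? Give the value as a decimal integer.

Big-endian: lowest address holds the most-significant byte.
The bytes are already most-significant first: 0x158694C0.
0x158694C0 = 361141440.

361141440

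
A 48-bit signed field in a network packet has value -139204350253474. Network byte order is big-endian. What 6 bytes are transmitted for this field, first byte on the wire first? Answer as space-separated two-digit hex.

Two's complement of -139204350253474 in 48 bits: 139204350253474 = 0x7E9B09D919A2; invert → 0x8164F626E65D; add 1 → 0x8164F626E65E.
Split into bytes (most-significant first): 81 64 F6 26 E6 5E.
Big-endian: lowest address holds the most-significant byte.
So the memory order matches the most-significant-first order: 81 64 F6 26 E6 5E.

81 64 F6 26 E6 5E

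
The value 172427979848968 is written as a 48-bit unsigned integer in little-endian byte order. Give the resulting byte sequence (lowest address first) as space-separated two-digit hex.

08 FD 7C 84 D2 9C

172427979848968 in hexadecimal, padded to 48 bits, is 0x9CD2847CFD08.
Split into bytes (most-significant first): 9C D2 84 7C FD 08.
Little-endian: lowest address holds the least-significant byte.
So at ascending addresses the bytes are 08 FD 7C 84 D2 9C.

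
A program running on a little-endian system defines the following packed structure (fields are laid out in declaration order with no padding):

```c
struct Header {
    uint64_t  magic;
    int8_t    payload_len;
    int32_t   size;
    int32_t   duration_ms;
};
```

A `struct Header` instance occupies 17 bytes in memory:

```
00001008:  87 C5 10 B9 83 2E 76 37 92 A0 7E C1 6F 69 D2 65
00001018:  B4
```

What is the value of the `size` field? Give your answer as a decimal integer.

`size` follows `magic` (8 B), `payload_len` (1 B), so it starts at offset 8 + 1 = 9 and occupies 4 bytes.
Bytes at offsets 9..12: A0 7E C1 6F.
Little-endian: lowest address holds the least-significant byte.
Reassemble most-significant byte first: 6F C1 7E A0 → 0x6FC17EA0.
0x6FC17EA0 = 1874951840.

1874951840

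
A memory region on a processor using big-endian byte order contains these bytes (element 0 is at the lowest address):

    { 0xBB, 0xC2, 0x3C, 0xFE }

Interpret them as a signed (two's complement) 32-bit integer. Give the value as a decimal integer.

-1144898306

In big-endian order the high byte comes first in memory.
The bytes are already most-significant first: 0xBBC23CFE.
Top bit is set, so as a signed 32-bit value this is 0xBBC23CFE − 2^32 = -1144898306.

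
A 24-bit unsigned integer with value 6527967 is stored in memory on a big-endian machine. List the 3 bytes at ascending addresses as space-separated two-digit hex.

6527967 in hexadecimal, padded to 24 bits, is 0x639BDF.
Split into bytes (most-significant first): 63 9B DF.
Big-endian: lowest address holds the most-significant byte.
So the memory order matches the most-significant-first order: 63 9B DF.

63 9B DF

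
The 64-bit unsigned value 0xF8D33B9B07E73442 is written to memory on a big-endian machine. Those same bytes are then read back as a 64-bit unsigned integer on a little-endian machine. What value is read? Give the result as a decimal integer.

Stored big-endian, the bytes at ascending addresses are F8 D3 3B 9B 07 E7 34 42.
Read back as little-endian, the first byte is least significant, giving 0x4234E7079B3BD3F8.
0x4234E7079B3BD3F8 = 4770691925147374584.

4770691925147374584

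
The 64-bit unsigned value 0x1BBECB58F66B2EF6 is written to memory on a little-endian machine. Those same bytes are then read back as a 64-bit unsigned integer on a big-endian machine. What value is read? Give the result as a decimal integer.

Stored little-endian, the bytes at ascending addresses are F6 2E 6B F6 58 CB BE 1B.
Read back as big-endian, the last byte is least significant, giving 0xF62E6BF658CBBE1B.
0xF62E6BF658CBBE1B = 17739234688054836763.

17739234688054836763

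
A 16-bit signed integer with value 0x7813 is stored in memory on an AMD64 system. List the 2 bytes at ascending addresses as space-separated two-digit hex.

13 78

Split into bytes (most-significant first): 78 13.
In little-endian order the low byte comes first in memory.
So at ascending addresses the bytes are 13 78.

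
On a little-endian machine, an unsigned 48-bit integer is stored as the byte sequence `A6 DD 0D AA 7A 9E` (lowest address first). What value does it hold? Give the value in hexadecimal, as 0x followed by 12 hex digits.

0x9E7AAA0DDDA6

In little-endian order the low byte comes first in memory.
Reassemble most-significant byte first: 9E 7A AA 0D DD A6 → 0x9E7AAA0DDDA6.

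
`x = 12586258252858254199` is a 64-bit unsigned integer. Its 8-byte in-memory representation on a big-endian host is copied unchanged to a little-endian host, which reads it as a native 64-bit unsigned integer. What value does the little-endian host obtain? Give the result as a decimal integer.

8639013716712467374

12586258252858254199 in 64-bit hexadecimal is 0xAEAB5F3234F1E377.
Stored big-endian, the bytes at ascending addresses are AE AB 5F 32 34 F1 E3 77.
Read back as little-endian, the first byte is least significant, giving 0x77E3F134325FABAE.
0x77E3F134325FABAE = 8639013716712467374.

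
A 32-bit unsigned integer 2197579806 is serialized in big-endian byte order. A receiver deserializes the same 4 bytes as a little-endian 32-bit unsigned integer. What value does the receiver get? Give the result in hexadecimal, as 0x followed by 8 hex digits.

0x1E68FC82

2197579806 in 32-bit hexadecimal is 0x82FC681E.
Stored big-endian, the bytes at ascending addresses are 82 FC 68 1E.
Read back as little-endian, the first byte is least significant, giving 0x1E68FC82.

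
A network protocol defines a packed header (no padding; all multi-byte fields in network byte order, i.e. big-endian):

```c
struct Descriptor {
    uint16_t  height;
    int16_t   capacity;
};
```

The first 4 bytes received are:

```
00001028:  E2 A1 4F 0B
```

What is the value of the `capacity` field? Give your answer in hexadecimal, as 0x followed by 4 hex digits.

0x4F0B

`capacity` follows `height` (2 bytes), so it starts at byte offset 2 and occupies 2 bytes.
Bytes at offsets 2..3: 4F 0B.
Big-endian: lowest address holds the most-significant byte.
The bytes are already most-significant first: 0x4F0B.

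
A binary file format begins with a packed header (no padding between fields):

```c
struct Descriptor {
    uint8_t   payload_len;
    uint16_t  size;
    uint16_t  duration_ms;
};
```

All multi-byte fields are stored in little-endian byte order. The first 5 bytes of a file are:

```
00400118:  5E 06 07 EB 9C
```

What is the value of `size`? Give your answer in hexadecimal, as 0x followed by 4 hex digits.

`size` follows `payload_len` (1 byte), so it starts at byte offset 1 and occupies 2 bytes.
Bytes at offsets 1..2: 06 07.
In little-endian order the low byte comes first in memory.
Reassemble most-significant byte first: 07 06 → 0x0706.

0x0706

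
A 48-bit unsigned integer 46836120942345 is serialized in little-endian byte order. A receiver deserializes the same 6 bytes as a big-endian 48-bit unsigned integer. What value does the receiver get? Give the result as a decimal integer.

10957969594410

46836120942345 in 48-bit hexadecimal is 0x2A98E259F709.
Stored little-endian, the bytes at ascending addresses are 09 F7 59 E2 98 2A.
Read back as big-endian, the last byte is least significant, giving 0x09F759E2982A.
0x09F759E2982A = 10957969594410.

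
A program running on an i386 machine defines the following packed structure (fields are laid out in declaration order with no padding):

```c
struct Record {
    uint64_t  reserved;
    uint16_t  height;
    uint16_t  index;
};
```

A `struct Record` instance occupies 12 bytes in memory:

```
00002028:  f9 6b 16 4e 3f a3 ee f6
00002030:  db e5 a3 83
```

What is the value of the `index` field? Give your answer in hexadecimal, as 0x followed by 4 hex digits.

`index` follows `reserved` (8 B), `height` (2 B), so it starts at offset 8 + 2 = 10 and occupies 2 bytes.
Bytes at offsets 10..11: A3 83.
Little-endian: lowest address holds the least-significant byte.
Reassemble most-significant byte first: 83 A3 → 0x83A3.

0x83A3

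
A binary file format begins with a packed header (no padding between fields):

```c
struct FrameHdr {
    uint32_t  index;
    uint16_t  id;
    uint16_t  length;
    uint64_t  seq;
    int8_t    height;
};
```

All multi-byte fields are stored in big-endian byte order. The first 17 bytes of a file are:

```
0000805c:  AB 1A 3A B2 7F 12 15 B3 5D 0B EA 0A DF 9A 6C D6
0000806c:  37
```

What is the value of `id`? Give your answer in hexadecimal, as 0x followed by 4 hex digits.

`id` follows `index` (4 bytes), so it starts at byte offset 4 and occupies 2 bytes.
Bytes at offsets 4..5: 7F 12.
In big-endian order the high byte comes first in memory.
The bytes are already most-significant first: 0x7F12.

0x7F12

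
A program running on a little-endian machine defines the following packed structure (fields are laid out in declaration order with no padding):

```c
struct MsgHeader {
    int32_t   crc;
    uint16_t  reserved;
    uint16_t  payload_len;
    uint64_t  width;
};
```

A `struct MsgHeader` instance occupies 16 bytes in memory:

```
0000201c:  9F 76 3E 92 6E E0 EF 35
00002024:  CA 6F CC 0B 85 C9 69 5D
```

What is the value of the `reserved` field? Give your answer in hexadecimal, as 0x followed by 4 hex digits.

`reserved` follows `crc` (4 bytes), so it starts at byte offset 4 and occupies 2 bytes.
Bytes at offsets 4..5: 6E E0.
In little-endian order the low byte comes first in memory.
Reassemble most-significant byte first: E0 6E → 0xE06E.

0xE06E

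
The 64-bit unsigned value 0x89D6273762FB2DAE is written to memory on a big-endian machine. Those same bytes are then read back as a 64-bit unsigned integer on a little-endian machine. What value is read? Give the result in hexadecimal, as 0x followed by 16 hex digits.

Stored big-endian, the bytes at ascending addresses are 89 D6 27 37 62 FB 2D AE.
Read back as little-endian, the first byte is least significant, giving 0xAE2DFB623727D689.

0xAE2DFB623727D689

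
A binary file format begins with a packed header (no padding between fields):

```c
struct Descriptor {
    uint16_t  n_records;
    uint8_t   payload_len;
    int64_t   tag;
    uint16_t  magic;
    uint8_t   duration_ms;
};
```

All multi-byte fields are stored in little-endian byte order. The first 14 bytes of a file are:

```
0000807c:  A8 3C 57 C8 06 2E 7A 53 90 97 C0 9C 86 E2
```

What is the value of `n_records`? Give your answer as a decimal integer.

`n_records` is the first field, at byte offset 0, occupying 2 bytes.
Bytes at offsets 0..1: A8 3C.
Little-endian stores the least-significant byte at the lowest address.
Reassemble most-significant byte first: 3C A8 → 0x3CA8.
0x3CA8 = 15528.

15528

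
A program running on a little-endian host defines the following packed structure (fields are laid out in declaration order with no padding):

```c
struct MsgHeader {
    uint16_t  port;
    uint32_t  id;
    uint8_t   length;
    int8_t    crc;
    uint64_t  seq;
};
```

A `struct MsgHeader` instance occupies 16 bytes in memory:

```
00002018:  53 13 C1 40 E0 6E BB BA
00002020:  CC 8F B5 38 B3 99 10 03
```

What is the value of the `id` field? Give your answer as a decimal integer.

1860190401

`id` follows `port` (2 bytes), so it starts at byte offset 2 and occupies 4 bytes.
Bytes at offsets 2..5: C1 40 E0 6E.
In little-endian order the low byte comes first in memory.
Reassemble most-significant byte first: 6E E0 40 C1 → 0x6EE040C1.
0x6EE040C1 = 1860190401.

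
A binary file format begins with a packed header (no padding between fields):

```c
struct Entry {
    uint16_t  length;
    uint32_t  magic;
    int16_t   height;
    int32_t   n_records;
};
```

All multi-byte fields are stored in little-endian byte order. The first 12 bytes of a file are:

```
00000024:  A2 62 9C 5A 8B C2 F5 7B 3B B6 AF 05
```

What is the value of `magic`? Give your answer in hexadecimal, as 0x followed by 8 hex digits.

0xC28B5A9C

`magic` follows `length` (2 bytes), so it starts at byte offset 2 and occupies 4 bytes.
Bytes at offsets 2..5: 9C 5A 8B C2.
In little-endian order the low byte comes first in memory.
Reassemble most-significant byte first: C2 8B 5A 9C → 0xC28B5A9C.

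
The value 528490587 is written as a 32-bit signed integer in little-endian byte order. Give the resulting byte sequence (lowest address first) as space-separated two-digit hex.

528490587 in hexadecimal, padded to 32 bits, is 0x1F80205B.
Split into bytes (most-significant first): 1F 80 20 5B.
Little-endian: lowest address holds the least-significant byte.
So at ascending addresses the bytes are 5B 20 80 1F.

5B 20 80 1F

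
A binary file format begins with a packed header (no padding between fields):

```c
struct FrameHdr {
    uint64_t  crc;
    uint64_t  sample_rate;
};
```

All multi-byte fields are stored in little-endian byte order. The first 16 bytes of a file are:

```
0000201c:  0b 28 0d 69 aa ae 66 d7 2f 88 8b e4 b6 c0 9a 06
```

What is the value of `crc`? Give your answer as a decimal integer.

`crc` is the first field, at byte offset 0, occupying 8 bytes.
Bytes at offsets 0..7: 0B 28 0D 69 AA AE 66 D7.
Little-endian: lowest address holds the least-significant byte.
Reassemble most-significant byte first: D7 66 AE AA 69 0D 28 0B → 0xD766AEAA690D280B.
0xD766AEAA690D280B = 15521285212709136395.

15521285212709136395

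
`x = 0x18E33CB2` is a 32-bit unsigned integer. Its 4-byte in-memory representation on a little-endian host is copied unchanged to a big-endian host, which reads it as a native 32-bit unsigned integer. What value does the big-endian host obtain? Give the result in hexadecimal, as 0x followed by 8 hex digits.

Stored little-endian, the bytes at ascending addresses are B2 3C E3 18.
Read back as big-endian, the last byte is least significant, giving 0xB23CE318.

0xB23CE318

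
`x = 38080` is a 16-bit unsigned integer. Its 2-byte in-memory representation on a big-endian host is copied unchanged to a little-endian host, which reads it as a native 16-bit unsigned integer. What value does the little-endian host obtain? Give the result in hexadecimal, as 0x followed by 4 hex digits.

0xC094

38080 in 16-bit hexadecimal is 0x94C0.
Stored big-endian, the bytes at ascending addresses are 94 C0.
Read back as little-endian, the first byte is least significant, giving 0xC094.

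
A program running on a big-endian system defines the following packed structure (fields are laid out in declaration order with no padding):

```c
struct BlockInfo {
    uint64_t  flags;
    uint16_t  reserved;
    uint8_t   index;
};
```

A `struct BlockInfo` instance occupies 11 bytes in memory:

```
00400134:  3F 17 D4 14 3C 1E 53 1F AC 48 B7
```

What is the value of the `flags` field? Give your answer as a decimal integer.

`flags` is the first field, at byte offset 0, occupying 8 bytes.
Bytes at offsets 0..7: 3F 17 D4 14 3C 1E 53 1F.
In big-endian order the high byte comes first in memory.
The bytes are already most-significant first: 0x3F17D4143C1E531F.
0x3F17D4143C1E531F = 4546335532226859807.

4546335532226859807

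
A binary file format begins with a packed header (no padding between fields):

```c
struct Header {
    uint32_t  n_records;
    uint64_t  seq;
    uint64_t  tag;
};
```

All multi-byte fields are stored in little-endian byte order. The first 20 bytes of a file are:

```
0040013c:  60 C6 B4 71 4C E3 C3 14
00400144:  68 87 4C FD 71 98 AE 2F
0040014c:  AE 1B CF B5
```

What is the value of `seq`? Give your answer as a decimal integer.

18252112270920508236

`seq` follows `n_records` (4 bytes), so it starts at byte offset 4 and occupies 8 bytes.
Bytes at offsets 4..11: 4C E3 C3 14 68 87 4C FD.
Little-endian: lowest address holds the least-significant byte.
Reassemble most-significant byte first: FD 4C 87 68 14 C3 E3 4C → 0xFD4C876814C3E34C.
0xFD4C876814C3E34C = 18252112270920508236.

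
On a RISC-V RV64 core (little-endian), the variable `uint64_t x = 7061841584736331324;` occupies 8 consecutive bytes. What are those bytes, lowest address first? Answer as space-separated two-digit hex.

3C 66 4A 8E 81 B3 00 62

7061841584736331324 in hexadecimal, padded to 64 bits, is 0x6200B3818E4A663C.
Split into bytes (most-significant first): 62 00 B3 81 8E 4A 66 3C.
Little-endian stores the least-significant byte at the lowest address.
So at ascending addresses the bytes are 3C 66 4A 8E 81 B3 00 62.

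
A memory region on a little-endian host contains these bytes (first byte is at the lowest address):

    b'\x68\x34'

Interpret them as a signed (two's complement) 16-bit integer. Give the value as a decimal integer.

Little-endian stores the least-significant byte at the lowest address.
Reassemble most-significant byte first: 34 68 → 0x3468.
0x3468 = 13416.

13416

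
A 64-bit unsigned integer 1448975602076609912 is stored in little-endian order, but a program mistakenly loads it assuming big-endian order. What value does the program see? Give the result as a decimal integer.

1448975602076609912 in 64-bit hexadecimal is 0x141BCBA211FBED78.
Stored little-endian, the bytes at ascending addresses are 78 ED FB 11 A2 CB 1B 14.
Read back as big-endian, the last byte is least significant, giving 0x78EDFB11A2CB1B14.
0x78EDFB11A2CB1B14 = 8713896907196013332.

8713896907196013332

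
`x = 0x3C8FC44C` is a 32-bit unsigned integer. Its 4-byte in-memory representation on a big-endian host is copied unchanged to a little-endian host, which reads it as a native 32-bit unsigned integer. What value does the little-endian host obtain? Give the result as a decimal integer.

Stored big-endian, the bytes at ascending addresses are 3C 8F C4 4C.
Read back as little-endian, the first byte is least significant, giving 0x4CC48F3C.
0x4CC48F3C = 1287950140.

1287950140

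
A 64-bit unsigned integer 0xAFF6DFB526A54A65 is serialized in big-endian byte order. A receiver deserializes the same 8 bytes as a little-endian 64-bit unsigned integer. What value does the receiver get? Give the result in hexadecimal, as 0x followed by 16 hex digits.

0x654AA526B5DFF6AF

Stored big-endian, the bytes at ascending addresses are AF F6 DF B5 26 A5 4A 65.
Read back as little-endian, the first byte is least significant, giving 0x654AA526B5DFF6AF.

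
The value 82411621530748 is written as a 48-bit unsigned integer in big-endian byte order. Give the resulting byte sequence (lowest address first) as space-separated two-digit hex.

4A F3 F3 6D 3C 7C

82411621530748 in hexadecimal, padded to 48 bits, is 0x4AF3F36D3C7C.
Split into bytes (most-significant first): 4A F3 F3 6D 3C 7C.
Big-endian: lowest address holds the most-significant byte.
So the memory order matches the most-significant-first order: 4A F3 F3 6D 3C 7C.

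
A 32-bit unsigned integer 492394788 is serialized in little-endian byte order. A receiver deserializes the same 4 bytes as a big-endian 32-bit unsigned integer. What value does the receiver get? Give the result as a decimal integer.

492394788 in 32-bit hexadecimal is 0x1D595924.
Stored little-endian, the bytes at ascending addresses are 24 59 59 1D.
Read back as big-endian, the last byte is least significant, giving 0x2459591D.
0x2459591D = 609835293.

609835293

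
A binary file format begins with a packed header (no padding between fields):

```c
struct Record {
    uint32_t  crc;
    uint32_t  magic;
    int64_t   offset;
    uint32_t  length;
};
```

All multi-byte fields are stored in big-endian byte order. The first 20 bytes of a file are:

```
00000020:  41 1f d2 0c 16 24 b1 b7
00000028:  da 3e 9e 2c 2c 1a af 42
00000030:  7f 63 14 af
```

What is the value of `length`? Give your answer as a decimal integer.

2137199791

`length` follows `crc` (4 B), `magic` (4 B), `offset` (8 B), so it starts at offset 4 + 4 + 8 = 16 and occupies 4 bytes.
Bytes at offsets 16..19: 7F 63 14 AF.
Big-endian stores the most-significant byte at the lowest address.
The bytes are already most-significant first: 0x7F6314AF.
0x7F6314AF = 2137199791.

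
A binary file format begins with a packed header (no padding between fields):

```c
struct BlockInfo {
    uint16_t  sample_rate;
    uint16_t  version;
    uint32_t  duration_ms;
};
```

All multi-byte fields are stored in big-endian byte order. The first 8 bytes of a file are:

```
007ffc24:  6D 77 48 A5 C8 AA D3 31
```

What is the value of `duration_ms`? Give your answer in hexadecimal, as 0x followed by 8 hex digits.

`duration_ms` follows `sample_rate` (2 B), `version` (2 B), so it starts at offset 2 + 2 = 4 and occupies 4 bytes.
Bytes at offsets 4..7: C8 AA D3 31.
Big-endian: lowest address holds the most-significant byte.
The bytes are already most-significant first: 0xC8AAD331.

0xC8AAD331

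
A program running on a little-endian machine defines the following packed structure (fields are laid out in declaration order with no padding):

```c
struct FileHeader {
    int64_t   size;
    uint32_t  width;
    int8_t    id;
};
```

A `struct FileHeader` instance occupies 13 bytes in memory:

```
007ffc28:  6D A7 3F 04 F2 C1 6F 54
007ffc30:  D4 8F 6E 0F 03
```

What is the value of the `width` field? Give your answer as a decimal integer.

258904020

`width` follows `size` (8 bytes), so it starts at byte offset 8 and occupies 4 bytes.
Bytes at offsets 8..11: D4 8F 6E 0F.
In little-endian order the low byte comes first in memory.
Reassemble most-significant byte first: 0F 6E 8F D4 → 0x0F6E8FD4.
0x0F6E8FD4 = 258904020.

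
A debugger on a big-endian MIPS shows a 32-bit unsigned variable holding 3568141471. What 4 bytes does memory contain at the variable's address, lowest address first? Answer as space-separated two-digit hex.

D4 AD 84 9F

3568141471 in hexadecimal, padded to 32 bits, is 0xD4AD849F.
Split into bytes (most-significant first): D4 AD 84 9F.
Big-endian: lowest address holds the most-significant byte.
So the memory order matches the most-significant-first order: D4 AD 84 9F.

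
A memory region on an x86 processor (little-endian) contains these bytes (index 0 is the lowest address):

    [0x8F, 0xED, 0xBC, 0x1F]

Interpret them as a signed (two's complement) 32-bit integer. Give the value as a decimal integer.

Little-endian stores the least-significant byte at the lowest address.
Reassemble most-significant byte first: 1F BC ED 8F → 0x1FBCED8F.
0x1FBCED8F = 532475279.

532475279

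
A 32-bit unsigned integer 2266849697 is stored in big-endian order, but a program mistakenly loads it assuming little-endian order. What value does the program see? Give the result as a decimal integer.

2707496327

2266849697 in 32-bit hexadecimal is 0x871D61A1.
Stored big-endian, the bytes at ascending addresses are 87 1D 61 A1.
Read back as little-endian, the first byte is least significant, giving 0xA1611D87.
0xA1611D87 = 2707496327.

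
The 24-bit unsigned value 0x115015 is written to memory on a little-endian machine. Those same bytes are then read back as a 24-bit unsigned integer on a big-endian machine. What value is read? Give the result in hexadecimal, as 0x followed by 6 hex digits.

Stored little-endian, the bytes at ascending addresses are 15 50 11.
Read back as big-endian, the last byte is least significant, giving 0x155011.

0x155011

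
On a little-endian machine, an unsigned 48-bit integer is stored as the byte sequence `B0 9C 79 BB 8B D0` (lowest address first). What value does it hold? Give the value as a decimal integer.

Little-endian: lowest address holds the least-significant byte.
Reassemble most-significant byte first: D0 8B BB 79 9C B0 → 0xD08BBB799CB0.
0xD08BBB799CB0 = 229298564340912.

229298564340912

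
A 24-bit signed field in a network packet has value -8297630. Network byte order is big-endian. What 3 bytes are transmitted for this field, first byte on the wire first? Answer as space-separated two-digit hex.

81 63 62

Two's complement of -8297630 in 24 bits: 8297630 = 0x7E9C9E; invert → 0x816361; add 1 → 0x816362.
Split into bytes (most-significant first): 81 63 62.
In big-endian order the high byte comes first in memory.
So the memory order matches the most-significant-first order: 81 63 62.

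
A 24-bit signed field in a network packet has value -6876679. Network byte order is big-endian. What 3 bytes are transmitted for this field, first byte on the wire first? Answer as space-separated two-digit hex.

97 11 F9

Two's complement of -6876679 in 24 bits: 6876679 = 0x68EE07; invert → 0x9711F8; add 1 → 0x9711F9.
Split into bytes (most-significant first): 97 11 F9.
Big-endian: lowest address holds the most-significant byte.
So the memory order matches the most-significant-first order: 97 11 F9.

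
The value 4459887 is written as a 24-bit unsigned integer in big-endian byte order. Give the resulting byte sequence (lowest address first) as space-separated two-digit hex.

44 0D 6F

4459887 in hexadecimal, padded to 24 bits, is 0x440D6F.
Split into bytes (most-significant first): 44 0D 6F.
Big-endian: lowest address holds the most-significant byte.
So the memory order matches the most-significant-first order: 44 0D 6F.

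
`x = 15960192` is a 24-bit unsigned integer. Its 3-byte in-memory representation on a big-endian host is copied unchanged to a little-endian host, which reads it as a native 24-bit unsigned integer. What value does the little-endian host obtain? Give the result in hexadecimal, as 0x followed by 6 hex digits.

15960192 in 24-bit hexadecimal is 0xF38880.
Stored big-endian, the bytes at ascending addresses are F3 88 80.
Read back as little-endian, the first byte is least significant, giving 0x8088F3.

0x8088F3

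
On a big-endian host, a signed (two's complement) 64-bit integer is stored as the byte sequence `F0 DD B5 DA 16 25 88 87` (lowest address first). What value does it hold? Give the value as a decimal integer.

Big-endian stores the most-significant byte at the lowest address.
The bytes are already most-significant first: 0xF0DDB5DA16258887.
Top bit is set, so as a signed 64-bit value this is 0xF0DDB5DA16258887 − 2^64 = -1090515586474735481.

-1090515586474735481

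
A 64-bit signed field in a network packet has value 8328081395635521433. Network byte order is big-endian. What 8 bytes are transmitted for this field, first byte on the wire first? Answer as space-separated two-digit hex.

73 93 49 E7 BF 65 07 99

8328081395635521433 in hexadecimal, padded to 64 bits, is 0x739349E7BF650799.
Split into bytes (most-significant first): 73 93 49 E7 BF 65 07 99.
Big-endian stores the most-significant byte at the lowest address.
So the memory order matches the most-significant-first order: 73 93 49 E7 BF 65 07 99.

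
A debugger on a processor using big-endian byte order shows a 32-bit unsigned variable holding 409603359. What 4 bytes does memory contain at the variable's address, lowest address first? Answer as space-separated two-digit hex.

409603359 in hexadecimal, padded to 32 bits, is 0x186A0D1F.
Split into bytes (most-significant first): 18 6A 0D 1F.
In big-endian order the high byte comes first in memory.
So the memory order matches the most-significant-first order: 18 6A 0D 1F.

18 6A 0D 1F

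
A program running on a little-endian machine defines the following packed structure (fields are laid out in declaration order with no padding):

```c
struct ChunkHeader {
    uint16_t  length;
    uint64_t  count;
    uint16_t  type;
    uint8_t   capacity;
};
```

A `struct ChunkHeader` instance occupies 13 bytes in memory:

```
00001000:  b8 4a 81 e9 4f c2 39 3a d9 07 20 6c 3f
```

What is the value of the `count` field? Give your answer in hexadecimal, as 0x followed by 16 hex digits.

`count` follows `length` (2 bytes), so it starts at byte offset 2 and occupies 8 bytes.
Bytes at offsets 2..9: 81 E9 4F C2 39 3A D9 07.
Little-endian: lowest address holds the least-significant byte.
Reassemble most-significant byte first: 07 D9 3A 39 C2 4F E9 81 → 0x07D93A39C24FE981.

0x07D93A39C24FE981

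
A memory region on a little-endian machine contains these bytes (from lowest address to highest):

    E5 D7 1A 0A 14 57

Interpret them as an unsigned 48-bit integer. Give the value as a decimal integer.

95743580493797

Little-endian: lowest address holds the least-significant byte.
Reassemble most-significant byte first: 57 14 0A 1A D7 E5 → 0x57140A1AD7E5.
0x57140A1AD7E5 = 95743580493797.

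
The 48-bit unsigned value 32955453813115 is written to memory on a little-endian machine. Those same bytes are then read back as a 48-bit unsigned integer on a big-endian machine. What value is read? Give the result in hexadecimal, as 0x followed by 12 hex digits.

32955453813115 in 48-bit hexadecimal is 0x1DF90A1E317B.
Stored little-endian, the bytes at ascending addresses are 7B 31 1E 0A F9 1D.
Read back as big-endian, the last byte is least significant, giving 0x7B311E0AF91D.

0x7B311E0AF91D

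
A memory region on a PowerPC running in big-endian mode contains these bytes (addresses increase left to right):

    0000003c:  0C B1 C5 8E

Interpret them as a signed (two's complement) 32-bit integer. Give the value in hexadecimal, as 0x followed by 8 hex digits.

Big-endian: lowest address holds the most-significant byte.
The bytes are already most-significant first: 0x0CB1C58E.

0x0CB1C58E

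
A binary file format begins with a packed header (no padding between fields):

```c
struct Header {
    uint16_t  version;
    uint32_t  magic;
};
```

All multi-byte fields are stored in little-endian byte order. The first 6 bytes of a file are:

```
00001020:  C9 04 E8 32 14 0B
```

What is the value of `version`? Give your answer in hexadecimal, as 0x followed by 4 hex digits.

0x04C9

`version` is the first field, at byte offset 0, occupying 2 bytes.
Bytes at offsets 0..1: C9 04.
Little-endian stores the least-significant byte at the lowest address.
Reassemble most-significant byte first: 04 C9 → 0x04C9.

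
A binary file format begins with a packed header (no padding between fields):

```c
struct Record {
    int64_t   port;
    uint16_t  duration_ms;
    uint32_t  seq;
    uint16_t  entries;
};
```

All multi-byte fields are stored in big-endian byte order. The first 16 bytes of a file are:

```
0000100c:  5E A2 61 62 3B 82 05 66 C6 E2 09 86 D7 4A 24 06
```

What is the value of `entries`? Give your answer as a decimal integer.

9222

`entries` follows `port` (8 B), `duration_ms` (2 B), `seq` (4 B), so it starts at offset 8 + 2 + 4 = 14 and occupies 2 bytes.
Bytes at offsets 14..15: 24 06.
In big-endian order the high byte comes first in memory.
The bytes are already most-significant first: 0x2406.
0x2406 = 9222.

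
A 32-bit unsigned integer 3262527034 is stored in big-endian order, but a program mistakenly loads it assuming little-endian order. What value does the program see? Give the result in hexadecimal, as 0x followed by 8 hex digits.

3262527034 in 32-bit hexadecimal is 0xC276363A.
Stored big-endian, the bytes at ascending addresses are C2 76 36 3A.
Read back as little-endian, the first byte is least significant, giving 0x3A3676C2.

0x3A3676C2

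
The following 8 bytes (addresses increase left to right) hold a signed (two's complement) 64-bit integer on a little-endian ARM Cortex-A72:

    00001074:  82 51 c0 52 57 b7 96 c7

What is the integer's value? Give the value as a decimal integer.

-4064860027976920702

In little-endian order the low byte comes first in memory.
Reassemble most-significant byte first: C7 96 B7 57 52 C0 51 82 → 0xC796B75752C05182.
Top bit is set, so as a signed 64-bit value this is 0xC796B75752C05182 − 2^64 = -4064860027976920702.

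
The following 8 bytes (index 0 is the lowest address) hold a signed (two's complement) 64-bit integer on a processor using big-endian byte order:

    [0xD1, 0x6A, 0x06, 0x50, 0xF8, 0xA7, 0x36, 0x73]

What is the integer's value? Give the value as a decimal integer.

In big-endian order the high byte comes first in memory.
The bytes are already most-significant first: 0xD16A0650F8A73673.
Top bit is set, so as a signed 64-bit value this is 0xD16A0650F8A73673 − 2^64 = -3356863627412425101.

-3356863627412425101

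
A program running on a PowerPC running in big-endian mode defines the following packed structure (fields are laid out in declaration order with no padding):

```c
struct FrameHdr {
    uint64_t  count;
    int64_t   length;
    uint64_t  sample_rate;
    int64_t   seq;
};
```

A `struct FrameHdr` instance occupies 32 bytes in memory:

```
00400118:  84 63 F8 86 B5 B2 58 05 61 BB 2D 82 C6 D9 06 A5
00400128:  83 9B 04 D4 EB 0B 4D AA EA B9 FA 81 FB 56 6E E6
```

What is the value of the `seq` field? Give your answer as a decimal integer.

-1532918761968472346

`seq` follows `count` (8 B), `length` (8 B), `sample_rate` (8 B), so it starts at offset 8 + 8 + 8 = 24 and occupies 8 bytes.
Bytes at offsets 24..31: EA B9 FA 81 FB 56 6E E6.
Big-endian stores the most-significant byte at the lowest address.
The bytes are already most-significant first: 0xEAB9FA81FB566EE6.
Top bit is set, so as a signed 64-bit value this is 0xEAB9FA81FB566EE6 − 2^64 = -1532918761968472346.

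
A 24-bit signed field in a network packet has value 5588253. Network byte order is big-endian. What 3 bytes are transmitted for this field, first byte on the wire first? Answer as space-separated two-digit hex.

5588253 in hexadecimal, padded to 24 bits, is 0x55451D.
Split into bytes (most-significant first): 55 45 1D.
In big-endian order the high byte comes first in memory.
So the memory order matches the most-significant-first order: 55 45 1D.

55 45 1D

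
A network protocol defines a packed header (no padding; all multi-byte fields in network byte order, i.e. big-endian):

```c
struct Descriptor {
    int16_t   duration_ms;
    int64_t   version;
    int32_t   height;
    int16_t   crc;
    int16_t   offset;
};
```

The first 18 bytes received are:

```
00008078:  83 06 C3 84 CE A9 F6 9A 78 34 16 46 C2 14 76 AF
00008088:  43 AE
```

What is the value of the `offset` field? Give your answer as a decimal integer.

17326

`offset` follows `duration_ms` (2 B), `version` (8 B), `height` (4 B), `crc` (2 B), so it starts at offset 2 + 8 + 4 + 2 = 16 and occupies 2 bytes.
Bytes at offsets 16..17: 43 AE.
In big-endian order the high byte comes first in memory.
The bytes are already most-significant first: 0x43AE.
0x43AE = 17326.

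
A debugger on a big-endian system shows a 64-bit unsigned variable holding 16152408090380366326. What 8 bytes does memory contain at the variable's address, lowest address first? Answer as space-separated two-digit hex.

E0 28 E1 94 3E 44 71 F6

16152408090380366326 in hexadecimal, padded to 64 bits, is 0xE028E1943E4471F6.
Split into bytes (most-significant first): E0 28 E1 94 3E 44 71 F6.
Big-endian stores the most-significant byte at the lowest address.
So the memory order matches the most-significant-first order: E0 28 E1 94 3E 44 71 F6.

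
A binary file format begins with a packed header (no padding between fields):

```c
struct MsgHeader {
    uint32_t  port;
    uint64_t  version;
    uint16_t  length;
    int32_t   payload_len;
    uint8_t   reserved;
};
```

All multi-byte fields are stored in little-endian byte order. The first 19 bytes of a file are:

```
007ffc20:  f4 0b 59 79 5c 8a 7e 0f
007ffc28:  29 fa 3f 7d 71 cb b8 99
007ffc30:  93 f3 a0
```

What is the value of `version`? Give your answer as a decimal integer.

`version` follows `port` (4 bytes), so it starts at byte offset 4 and occupies 8 bytes.
Bytes at offsets 4..11: 5C 8A 7E 0F 29 FA 3F 7D.
Little-endian: lowest address holds the least-significant byte.
Reassemble most-significant byte first: 7D 3F FA 29 0F 7E 8A 5C → 0x7D3FFA290F7E8A5C.
0x7D3FFA290F7E8A5C = 9025207232534317660.

9025207232534317660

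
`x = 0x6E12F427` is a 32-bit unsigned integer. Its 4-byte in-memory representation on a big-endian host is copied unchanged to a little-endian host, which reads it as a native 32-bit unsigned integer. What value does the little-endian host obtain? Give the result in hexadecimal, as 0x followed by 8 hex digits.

0x27F4126E

Stored big-endian, the bytes at ascending addresses are 6E 12 F4 27.
Read back as little-endian, the first byte is least significant, giving 0x27F4126E.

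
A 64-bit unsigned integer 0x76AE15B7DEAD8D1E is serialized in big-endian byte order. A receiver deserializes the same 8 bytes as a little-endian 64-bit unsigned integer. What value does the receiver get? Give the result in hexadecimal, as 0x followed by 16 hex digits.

0x1E8DADDEB715AE76

Stored big-endian, the bytes at ascending addresses are 76 AE 15 B7 DE AD 8D 1E.
Read back as little-endian, the first byte is least significant, giving 0x1E8DADDEB715AE76.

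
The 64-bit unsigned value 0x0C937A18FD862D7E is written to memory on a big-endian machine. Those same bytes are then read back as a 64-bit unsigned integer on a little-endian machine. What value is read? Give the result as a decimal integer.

9092071644326433548

Stored big-endian, the bytes at ascending addresses are 0C 93 7A 18 FD 86 2D 7E.
Read back as little-endian, the first byte is least significant, giving 0x7E2D86FD187A930C.
0x7E2D86FD187A930C = 9092071644326433548.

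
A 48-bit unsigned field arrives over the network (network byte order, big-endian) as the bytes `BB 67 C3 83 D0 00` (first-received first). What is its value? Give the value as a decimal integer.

206054336221184

Big-endian: lowest address holds the most-significant byte.
The bytes are already most-significant first: 0xBB67C383D000.
0xBB67C383D000 = 206054336221184.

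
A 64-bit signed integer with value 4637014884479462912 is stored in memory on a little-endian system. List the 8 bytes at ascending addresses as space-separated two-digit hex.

00 EE 98 2F 78 FC 59 40

4637014884479462912 in hexadecimal, padded to 64 bits, is 0x4059FC782F98EE00.
Split into bytes (most-significant first): 40 59 FC 78 2F 98 EE 00.
Little-endian: lowest address holds the least-significant byte.
So at ascending addresses the bytes are 00 EE 98 2F 78 FC 59 40.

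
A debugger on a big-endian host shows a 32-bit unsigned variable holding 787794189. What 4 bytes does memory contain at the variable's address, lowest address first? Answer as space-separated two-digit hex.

2E F4 C9 0D

787794189 in hexadecimal, padded to 32 bits, is 0x2EF4C90D.
Split into bytes (most-significant first): 2E F4 C9 0D.
Big-endian stores the most-significant byte at the lowest address.
So the memory order matches the most-significant-first order: 2E F4 C9 0D.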